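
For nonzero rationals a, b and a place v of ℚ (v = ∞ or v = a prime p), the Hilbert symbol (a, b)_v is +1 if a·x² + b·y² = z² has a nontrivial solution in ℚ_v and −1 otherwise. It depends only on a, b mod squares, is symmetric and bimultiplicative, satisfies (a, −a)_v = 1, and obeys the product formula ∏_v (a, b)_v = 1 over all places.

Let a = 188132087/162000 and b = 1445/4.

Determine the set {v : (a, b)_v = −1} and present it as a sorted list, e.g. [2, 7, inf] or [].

(a, b) ≡ (715, 5) mod (ℚ^×)²; places V = {2, 3, 5, 11, 13, 17, 31, 37, ∞}.
(a,b)_13: α=1, u≡3; β=0, v≡7 (mod 13); (3|13)=+1, (7|13)=-1; sign (−1)^0·+1^0·-1^1 = -1.
(a,b)_31: α=2, u≡10; β=0, v≡28 (mod 31); (10|31)=+1, (28|31)=+1; sign (−1)^0·+1^0·+1^2 = +1.
(a,b)_5: α=-3, u≡2; β=1, v≡1 (mod 5); (2|5)=-1, (1|5)=+1; sign (−1)^0·-1^1·+1^-3 = -1.
(a,b)_∞: sgn(715)=+, sgn(5)=+, so +1.
(a,b)_17: α=0, u≡13; β=2, v≡14 (mod 17); (13|17)=+1, (14|17)=-1; sign (−1)^0·+1^2·-1^0 = +1.
(a,b)_2: α=-4, β=-2; u≡3, v≡5 (mod 8); ε(u)ε(v)=1·0, αω(v)=-4·1, βω(u)=-2·1; sum ≡ 0  ⇒  +1.
(a,b)_11: α=1, u≡6; β=0, v≡1 (mod 11); (6|11)=-1, (1|11)=+1; sign (−1)^0·-1^0·+1^1 = +1.
(a,b)_37: α=2, u≡3; β=0, v≡19 (mod 37); (3|37)=+1, (19|37)=-1; sign (−1)^0·+1^0·-1^2 = +1.
(a,b)_3: α=-4, u≡1; β=0, v≡2 (mod 3); (1|3)=+1, (2|3)=-1; sign (−1)^0·+1^0·-1^-4 = +1.
Ram(715, 5) = {5, 13}; no ℚ_5-point on the conic.

[5, 13]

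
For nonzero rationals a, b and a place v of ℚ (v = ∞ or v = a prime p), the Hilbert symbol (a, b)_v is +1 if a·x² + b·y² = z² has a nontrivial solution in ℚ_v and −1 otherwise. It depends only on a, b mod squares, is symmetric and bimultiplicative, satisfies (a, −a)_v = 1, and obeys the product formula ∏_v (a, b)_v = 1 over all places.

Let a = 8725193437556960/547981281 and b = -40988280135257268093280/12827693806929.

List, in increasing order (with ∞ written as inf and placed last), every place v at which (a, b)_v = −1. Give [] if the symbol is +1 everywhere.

[2, 5]

Mod squares: a ≡ 2990, b ≡ -230230. Check v ∈ {∞, 2, 3, 5, 7, 11, 13, 17, 19, 23}.
v=∞: 2990 > 0 and -230230 < 0  ⇒  (a,b)_∞ = +1.
v=11: a=11^0·(≡1), b=11^1·(≡1) mod 11; (1|11)=+1, (1|11)=+1; (−1)^{0·1·5}·(+1)^1·(+1)^0 = +1.
v=2: v_2(a)=5, v_2(b)=5; units ≡ 7, 5 (mod 8); ε·ε+αω+βω = 1·0+5·1+5·0 ≡ 1  ⇒  (a,b)_2 = -1.
v=23: a=23^1·(≡5), b=23^1·(≡12) mod 23; (5|23)=-1, (12|23)=+1; (−1)^{1·1·11}·(-1)^1·(+1)^1 = +1.
v=3: a=3^-8·(≡2), b=3^-12·(≡2) mod 3; (2|3)=-1, (2|3)=-1; (−1)^{-8·-12·1}·(-1)^-12·(-1)^-8 = +1.
v=17: a=17^-4·(≡13), b=17^-6·(≡2) mod 17; (13|17)=+1, (2|17)=+1; (−1)^{-4·-6·8}·(+1)^-6·(+1)^-4 = +1.
v=13: a=13^5·(≡4), b=13^7·(≡3) mod 13; (4|13)=+1, (3|13)=+1; (−1)^{5·7·6}·(+1)^7·(+1)^5 = +1.
v=7: a=7^2·(≡4), b=7^3·(≡6) mod 7; (4|7)=+1, (6|7)=-1; (−1)^{2·3·3}·(+1)^3·(-1)^2 = +1.
v=5: a=5^1·(≡2), b=5^1·(≡1) mod 5; (2|5)=-1, (1|5)=+1; (−1)^{1·1·2}·(-1)^1·(+1)^1 = -1.
v=19: a=19^4·(≡7), b=19^6·(≡14) mod 19; (7|19)=+1, (14|19)=-1; (−1)^{4·6·9}·(+1)^6·(-1)^4 = +1.
Ram(2990, -230230) = {2, 5}; no ℚ_2-point on the conic.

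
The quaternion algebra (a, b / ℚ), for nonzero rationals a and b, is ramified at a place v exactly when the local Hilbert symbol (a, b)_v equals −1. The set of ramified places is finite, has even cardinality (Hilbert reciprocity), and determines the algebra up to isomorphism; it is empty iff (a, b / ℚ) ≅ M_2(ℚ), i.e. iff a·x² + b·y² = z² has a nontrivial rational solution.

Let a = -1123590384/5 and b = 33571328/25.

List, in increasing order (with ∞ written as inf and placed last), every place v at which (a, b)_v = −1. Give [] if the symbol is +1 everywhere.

(a, b) ≡ (-2755, 131138) mod (ℚ^×)²; places V = {2, 3, 5, 7, 17, 19, 29, ∞}.
(a,b)_2: α=4, β=9; u≡5, v≡1 (mod 8); ε(u)ε(v)=0·0, αω(v)=4·0, βω(u)=9·1; sum ≡ 1  ⇒  -1.
(a,b)_7: α=2, u≡6; β=1, v≡2 (mod 7); (6|7)=-1, (2|7)=+1; sign (−1)^0·-1^1·+1^2 = -1.
(a,b)_5: α=-1, u≡1; β=-2, v≡3 (mod 5); (1|5)=+1, (3|5)=-1; sign (−1)^0·+1^-2·-1^-1 = -1.
(a,b)_17: α=2, u≡2; β=1, v≡8 (mod 17); (2|17)=+1, (8|17)=+1; sign (−1)^0·+1^1·+1^2 = +1.
(a,b)_∞: sgn(-2755)=−, sgn(131138)=+, so +1.
(a,b)_19: α=1, u≡1; β=1, v≡17 (mod 19); (1|19)=+1, (17|19)=+1; sign (−1)^1·+1^1·+1^1 = -1.
(a,b)_3: α=2, u≡2; β=0, v≡2 (mod 3); (2|3)=-1, (2|3)=-1; sign (−1)^0·-1^0·-1^2 = +1.
(a,b)_29: α=1, u≡11; β=1, v≡12 (mod 29); (11|29)=-1, (12|29)=-1; sign (−1)^0·-1^1·-1^1 = +1.
Ram(-2755, 131138) = {2, 5, 7, 19}; no ℚ_2-point on the conic.

[2, 5, 7, 19]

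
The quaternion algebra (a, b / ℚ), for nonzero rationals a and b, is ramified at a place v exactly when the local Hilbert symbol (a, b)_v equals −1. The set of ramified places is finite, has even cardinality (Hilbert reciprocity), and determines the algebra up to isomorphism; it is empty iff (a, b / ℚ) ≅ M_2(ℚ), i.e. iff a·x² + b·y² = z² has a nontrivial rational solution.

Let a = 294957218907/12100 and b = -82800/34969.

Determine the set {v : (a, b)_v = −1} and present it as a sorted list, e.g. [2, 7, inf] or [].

Mod squares: a ≡ 7163, b ≡ -23. Check v ∈ {∞, 2, 3, 5, 11, 13, 17, 19, 23, 29, 31}.
v=23: a=23^2·(≡22), b=23^1·(≡14) mod 23; (22|23)=-1, (14|23)=-1; (−1)^{2·1·11}·(-1)^1·(-1)^2 = -1.
v=31: a=31^2·(≡20), b=31^0·(≡1) mod 31; (20|31)=+1, (1|31)=+1; (−1)^{2·0·15}·(+1)^0·(+1)^2 = +1.
v=19: a=19^1·(≡6), b=19^0·(≡15) mod 19; (6|19)=+1, (15|19)=-1; (−1)^{1·0·9}·(+1)^0·(-1)^1 = -1.
v=13: a=13^1·(≡6), b=13^0·(≡3) mod 13; (6|13)=-1, (3|13)=+1; (−1)^{1·0·6}·(-1)^0·(+1)^1 = +1.
v=2: v_2(a)=-2, v_2(b)=4; units ≡ 3, 1 (mod 8); ε·ε+αω+βω = 1·0+-2·0+4·1 ≡ 0  ⇒  (a,b)_2 = +1.
v=11: a=11^-2·(≡10), b=11^-2·(≡10) mod 11; (10|11)=-1, (10|11)=-1; (−1)^{-2·-2·5}·(-1)^-2·(-1)^-2 = +1.
v=5: a=5^-2·(≡3), b=5^2·(≡2) mod 5; (3|5)=-1, (2|5)=-1; (−1)^{-2·2·2}·(-1)^2·(-1)^-2 = +1.
v=∞: 7163 > 0 and -23 < 0  ⇒  (a,b)_∞ = +1.
v=29: a=29^1·(≡17), b=29^0·(≡1) mod 29; (17|29)=-1, (1|29)=+1; (−1)^{1·0·14}·(-1)^0·(+1)^1 = +1.
v=17: a=17^0·(≡6), b=17^-2·(≡12) mod 17; (6|17)=-1, (12|17)=-1; (−1)^{0·-2·8}·(-1)^-2·(-1)^0 = +1.
v=3: a=3^4·(≡2), b=3^2·(≡1) mod 3; (2|3)=-1, (1|3)=+1; (−1)^{4·2·1}·(-1)^2·(+1)^4 = +1.
(7163, -23 / ℚ) ramifies at {19, 23}: a division algebra.

[19, 23]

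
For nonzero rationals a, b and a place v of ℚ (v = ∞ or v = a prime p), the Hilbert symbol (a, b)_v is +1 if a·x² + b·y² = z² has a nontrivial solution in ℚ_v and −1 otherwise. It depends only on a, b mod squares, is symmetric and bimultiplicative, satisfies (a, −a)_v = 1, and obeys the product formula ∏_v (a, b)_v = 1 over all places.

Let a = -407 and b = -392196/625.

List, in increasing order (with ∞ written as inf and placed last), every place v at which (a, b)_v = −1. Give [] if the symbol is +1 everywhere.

[23, inf]

Mod squares: a ≡ -407, b ≡ -2001. Check v ∈ {∞, 2, 3, 5, 7, 11, 23, 29, 37}.
v=29: a=29^0·(≡28), b=29^1·(≡3) mod 29; (28|29)=+1, (3|29)=-1; (−1)^{0·1·14}·(+1)^1·(-1)^0 = +1.
v=∞: -407 < 0 and -2001 < 0  ⇒  (a,b)_∞ = -1.
v=5: a=5^0·(≡3), b=5^-4·(≡4) mod 5; (3|5)=-1, (4|5)=+1; (−1)^{0·-4·2}·(-1)^-4·(+1)^0 = +1.
v=23: a=23^0·(≡7), b=23^1·(≡15) mod 23; (7|23)=-1, (15|23)=-1; (−1)^{0·1·11}·(-1)^1·(-1)^0 = -1.
v=37: a=37^1·(≡26), b=37^0·(≡36) mod 37; (26|37)=+1, (36|37)=+1; (−1)^{1·0·18}·(+1)^0·(+1)^1 = +1.
v=11: a=11^1·(≡7), b=11^0·(≡1) mod 11; (7|11)=-1, (1|11)=+1; (−1)^{1·0·5}·(-1)^0·(+1)^1 = +1.
v=7: a=7^0·(≡6), b=7^2·(≡2) mod 7; (6|7)=-1, (2|7)=+1; (−1)^{0·2·3}·(-1)^2·(+1)^0 = +1.
v=3: a=3^0·(≡1), b=3^1·(≡2) mod 3; (1|3)=+1, (2|3)=-1; (−1)^{0·1·1}·(+1)^1·(-1)^0 = +1.
v=2: v_2(a)=0, v_2(b)=2; units ≡ 1, 7 (mod 8); ε·ε+αω+βω = 0·1+0·0+2·0 ≡ 0  ⇒  (a,b)_2 = +1.
(-407, -2001 / ℚ) ramifies at {23, ∞}: a division algebra.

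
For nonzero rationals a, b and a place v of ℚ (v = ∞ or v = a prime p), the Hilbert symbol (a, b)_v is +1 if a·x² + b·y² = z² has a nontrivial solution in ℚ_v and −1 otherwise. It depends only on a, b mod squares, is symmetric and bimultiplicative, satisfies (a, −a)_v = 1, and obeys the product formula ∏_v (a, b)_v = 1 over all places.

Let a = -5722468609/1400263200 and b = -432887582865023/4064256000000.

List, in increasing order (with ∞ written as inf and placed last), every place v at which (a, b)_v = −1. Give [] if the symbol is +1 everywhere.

[13, inf]

(a, b) ≡ (-2, -143) mod (ℚ^×)²; places V = {2, 3, 5, 7, 11, 13, 23, ∞}.
(a,b)_2: α=-5, β=-16; u≡7, v≡1 (mod 8); ε(u)ε(v)=1·0, αω(v)=-5·0, βω(u)=-16·0; sum ≡ 0  ⇒  +1.
(a,b)_13: α=2, u≡6; β=3, v≡8 (mod 13); (6|13)=-1, (8|13)=-1; sign (−1)^0·-1^3·-1^2 = -1.
(a,b)_5: α=-2, u≡2; β=-6, v≡3 (mod 5); (2|5)=-1, (3|5)=-1; sign (−1)^0·-1^-6·-1^-2 = +1.
(a,b)_7: α=-4, u≡5; β=-2, v≡1 (mod 7); (5|7)=-1, (1|7)=+1; sign (−1)^0·-1^-2·+1^-4 = +1.
(a,b)_∞: sgn(-2)=−, sgn(-143)=−, so -1.
(a,b)_23: α=4, u≡20; β=6, v≡8 (mod 23); (20|23)=-1, (8|23)=+1; sign (−1)^0·-1^6·+1^4 = +1.
(a,b)_3: α=-6, u≡1; β=-4, v≡1 (mod 3); (1|3)=+1, (1|3)=+1; sign (−1)^0·+1^-4·+1^-6 = +1.
(a,b)_11: α=2, u≡3; β=3, v≡4 (mod 11); (3|11)=+1, (4|11)=+1; sign (−1)^0·+1^3·+1^2 = +1.
(-2, -143 / ℚ) ramifies at {13, ∞}: a division algebra.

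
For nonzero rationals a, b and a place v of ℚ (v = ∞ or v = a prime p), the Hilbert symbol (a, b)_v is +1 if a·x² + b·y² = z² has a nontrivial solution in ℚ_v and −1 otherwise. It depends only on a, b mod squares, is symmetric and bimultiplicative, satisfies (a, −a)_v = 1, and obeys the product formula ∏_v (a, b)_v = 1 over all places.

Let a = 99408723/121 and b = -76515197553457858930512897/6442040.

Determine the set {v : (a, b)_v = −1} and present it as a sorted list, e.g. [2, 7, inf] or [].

(a, b) ≡ (123, -3504270) mod (ℚ^×)²; places V = {2, 3, 5, 7, 11, 17, 29, 31, 37, 41, ∞}.
(a,b)_2: α=0, β=-3; u≡3, v≡1 (mod 8); ε(u)ε(v)=1·0, αω(v)=0·0, βω(u)=-3·1; sum ≡ 1  ⇒  -1.
(a,b)_7: α=0, u≡4; β=1, v≡4 (mod 7); (4|7)=+1, (4|7)=+1; sign (−1)^0·+1^1·+1^0 = +1.
(a,b)_41: α=1, u≡7; β=3, v≡6 (mod 41); (7|41)=-1, (6|41)=-1; sign (−1)^0·-1^3·-1^1 = +1.
(a,b)_11: α=-2, u≡7; β=-5, v≡5 (mod 11); (7|11)=-1, (5|11)=+1; sign (−1)^0·-1^-5·+1^-2 = -1.
(a,b)_17: α=0, u≡8; β=2, v≡16 (mod 17); (8|17)=+1, (16|17)=+1; sign (−1)^0·+1^2·+1^0 = +1.
(a,b)_29: α=2, u≡23; β=6, v≡21 (mod 29); (23|29)=+1, (21|29)=-1; sign (−1)^0·+1^6·-1^2 = +1.
(a,b)_31: α=2, u≡22; β=4, v≡19 (mod 31); (22|31)=-1, (19|31)=+1; sign (−1)^0·-1^4·+1^2 = +1.
(a,b)_5: α=0, u≡3; β=-1, v≡1 (mod 5); (3|5)=-1, (1|5)=+1; sign (−1)^0·-1^-1·+1^0 = -1.
(a,b)_37: α=0, u≡12; β=1, v≡3 (mod 37); (12|37)=+1, (3|37)=+1; sign (−1)^0·+1^1·+1^0 = +1.
(a,b)_∞: sgn(123)=+, sgn(-3504270)=−, so +1.
(a,b)_3: α=1, u≡2; β=3, v≡2 (mod 3); (2|3)=-1, (2|3)=-1; sign (−1)^1·-1^3·-1^1 = -1.
|Ram(123, -3504270)| = 4, even; anisotropic at {2, 3, 5, 11}.

[2, 3, 5, 11]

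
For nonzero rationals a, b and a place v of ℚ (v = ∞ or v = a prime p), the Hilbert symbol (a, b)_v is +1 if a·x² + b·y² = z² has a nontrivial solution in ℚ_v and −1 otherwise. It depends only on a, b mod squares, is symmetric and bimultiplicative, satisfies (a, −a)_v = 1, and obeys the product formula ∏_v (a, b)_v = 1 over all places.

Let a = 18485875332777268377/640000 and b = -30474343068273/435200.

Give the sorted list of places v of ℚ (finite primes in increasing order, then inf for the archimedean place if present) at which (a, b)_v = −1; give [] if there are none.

(a, b) ≡ (7657, -12121) mod (ℚ^×)²; places V = {2, 3, 5, 13, 17, 19, 23, 31, ∞}.
(a,b)_17: α=0, u≡5; β=-1, v≡15 (mod 17); (5|17)=-1, (15|17)=+1; sign (−1)^0·-1^-1·+1^0 = -1.
(a,b)_23: α=2, u≡10; β=1, v≡1 (mod 23); (10|23)=-1, (1|23)=+1; sign (−1)^0·-1^1·+1^2 = -1.
(a,b)_19: α=3, u≡1; β=2, v≡4 (mod 19); (1|19)=+1, (4|19)=+1; sign (−1)^0·+1^2·+1^3 = +1.
(a,b)_2: α=-10, β=-10; u≡1, v≡7 (mod 8); ε(u)ε(v)=0·1, αω(v)=-10·0, βω(u)=-10·0; sum ≡ 0  ⇒  +1.
(a,b)_5: α=-4, u≡3; β=-2, v≡4 (mod 5); (3|5)=-1, (4|5)=+1; sign (−1)^0·-1^-2·+1^-4 = +1.
(a,b)_31: α=5, u≡11; β=3, v≡3 (mod 31); (11|31)=-1, (3|31)=-1; sign (−1)^1·-1^3·-1^5 = -1.
(a,b)_∞: sgn(7657)=+, sgn(-12121)=−, so +1.
(a,b)_13: α=3, u≡4; β=2, v≡7 (mod 13); (4|13)=+1, (7|13)=-1; sign (−1)^0·+1^2·-1^3 = -1.
(a,b)_3: α=4, u≡1; β=6, v≡2 (mod 3); (1|3)=+1, (2|3)=-1; sign (−1)^0·+1^6·-1^4 = +1.
|Ram(7657, -12121)| = 4, even; anisotropic at {13, 17, 23, 31}.

[13, 17, 23, 31]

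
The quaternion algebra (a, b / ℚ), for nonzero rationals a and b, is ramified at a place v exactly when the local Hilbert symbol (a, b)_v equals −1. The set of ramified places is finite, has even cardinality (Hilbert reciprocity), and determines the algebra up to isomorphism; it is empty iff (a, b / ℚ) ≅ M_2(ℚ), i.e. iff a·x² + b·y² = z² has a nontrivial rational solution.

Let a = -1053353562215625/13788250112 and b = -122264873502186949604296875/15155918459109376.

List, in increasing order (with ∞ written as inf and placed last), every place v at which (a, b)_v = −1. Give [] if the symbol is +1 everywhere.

(a, b) ≡ (-26390, -3) mod (ℚ^×)²; places V = {2, 3, 5, 7, 11, 13, 17, 29, ∞}.
(a,b)_11: α=6, u≡2; β=10, v≡8 (mod 11); (2|11)=-1, (8|11)=-1; sign (−1)^0·-1^10·-1^6 = +1.
(a,b)_17: α=-2, u≡11; β=-4, v≡10 (mod 17); (11|17)=-1, (10|17)=-1; sign (−1)^0·-1^-4·-1^-2 = +1.
(a,b)_3: α=8, u≡1; β=15, v≡2 (mod 3); (1|3)=+1, (2|3)=-1; sign (−1)^0·+1^15·-1^8 = +1.
(a,b)_2: α=-19, β=-30; u≡5, v≡5 (mod 8); ε(u)ε(v)=0·0, αω(v)=-19·1, βω(u)=-30·1; sum ≡ 1  ⇒  -1.
(a,b)_13: α=-1, u≡7; β=-2, v≡10 (mod 13); (7|13)=-1, (10|13)=+1; sign (−1)^0·-1^-2·+1^-1 = +1.
(a,b)_5: α=5, u≡3; β=8, v≡3 (mod 5); (3|5)=-1, (3|5)=-1; sign (−1)^0·-1^8·-1^5 = -1.
(a,b)_7: α=-1, u≡5; β=0, v≡4 (mod 7); (5|7)=-1, (4|7)=+1; sign (−1)^0·-1^0·+1^-1 = +1.
(a,b)_∞: sgn(-26390)=−, sgn(-3)=−, so -1.
(a,b)_29: α=1, u≡15; β=2, v≡2 (mod 29); (15|29)=-1, (2|29)=-1; sign (−1)^0·-1^2·-1^1 = -1.
(-26390, -3 / ℚ) ramifies at {2, 5, 29, ∞}: a division algebra.

[2, 5, 29, inf]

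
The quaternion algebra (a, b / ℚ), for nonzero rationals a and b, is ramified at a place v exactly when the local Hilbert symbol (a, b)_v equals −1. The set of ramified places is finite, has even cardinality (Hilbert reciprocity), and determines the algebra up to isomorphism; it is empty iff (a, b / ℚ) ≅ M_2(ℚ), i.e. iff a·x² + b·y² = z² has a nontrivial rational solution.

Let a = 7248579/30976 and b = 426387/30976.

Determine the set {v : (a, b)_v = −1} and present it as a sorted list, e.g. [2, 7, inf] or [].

[2, 17]

(a, b) ≡ (51, 3) mod (ℚ^×)²; places V = {2, 3, 11, 13, 17, 29, ∞}.
(a,b)_2: α=-8, β=-8; u≡3, v≡3 (mod 8); ε(u)ε(v)=1·1, αω(v)=-8·1, βω(u)=-8·1; sum ≡ 1  ⇒  -1.
(a,b)_29: α=2, u≡16; β=2, v≡18 (mod 29); (16|29)=+1, (18|29)=-1; sign (−1)^0·+1^2·-1^2 = +1.
(a,b)_11: α=-2, u≡10; β=-2, v≡9 (mod 11); (10|11)=-1, (9|11)=+1; sign (−1)^0·-1^-2·+1^-2 = +1.
(a,b)_17: α=1, u≡5; β=0, v≡5 (mod 17); (5|17)=-1, (5|17)=-1; sign (−1)^0·-1^0·-1^1 = -1.
(a,b)_3: α=1, u≡2; β=1, v≡1 (mod 3); (2|3)=-1, (1|3)=+1; sign (−1)^1·-1^1·+1^1 = +1.
(a,b)_∞: sgn(51)=+, sgn(3)=+, so +1.
(a,b)_13: α=2, u≡3; β=2, v≡4 (mod 13); (3|13)=+1, (4|13)=+1; sign (−1)^0·+1^2·+1^2 = +1.
Ram(51, 3) = {2, 17}; no ℚ_2-point on the conic.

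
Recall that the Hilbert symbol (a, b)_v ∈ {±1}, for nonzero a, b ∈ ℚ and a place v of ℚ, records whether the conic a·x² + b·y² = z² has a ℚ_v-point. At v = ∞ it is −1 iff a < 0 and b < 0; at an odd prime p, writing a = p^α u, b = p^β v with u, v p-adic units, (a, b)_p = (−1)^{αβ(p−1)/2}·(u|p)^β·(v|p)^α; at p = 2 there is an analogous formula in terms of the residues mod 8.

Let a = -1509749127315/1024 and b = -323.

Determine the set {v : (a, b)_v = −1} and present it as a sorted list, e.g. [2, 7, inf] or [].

[5, 11, 13, 19, 23, inf]

Mod squares: a ≡ -154040315, b ≡ -323. Check v ∈ {∞, 2, 3, 5, 11, 13, 17, 19, 23, 29}.
v=23: a=23^1·(≡20), b=23^0·(≡22) mod 23; (20|23)=-1, (22|23)=-1; (−1)^{1·0·11}·(-1)^0·(-1)^1 = -1.
v=5: a=5^1·(≡3), b=5^0·(≡2) mod 5; (3|5)=-1, (2|5)=-1; (−1)^{1·0·2}·(-1)^0·(-1)^1 = -1.
v=29: a=29^1·(≡17), b=29^0·(≡25) mod 29; (17|29)=-1, (25|29)=+1; (−1)^{1·0·14}·(-1)^0·(+1)^1 = +1.
v=19: a=19^1·(≡15), b=19^1·(≡2) mod 19; (15|19)=-1, (2|19)=-1; (−1)^{1·1·9}·(-1)^1·(-1)^1 = -1.
v=13: a=13^1·(≡8), b=13^0·(≡2) mod 13; (8|13)=-1, (2|13)=-1; (−1)^{1·0·6}·(-1)^0·(-1)^1 = -1.
v=17: a=17^1·(≡16), b=17^1·(≡15) mod 17; (16|17)=+1, (15|17)=+1; (−1)^{1·1·8}·(+1)^1·(+1)^1 = +1.
v=∞: -154040315 < 0 and -323 < 0  ⇒  (a,b)_∞ = -1.
v=2: v_2(a)=-10, v_2(b)=0; units ≡ 5, 5 (mod 8); ε·ε+αω+βω = 0·0+-10·1+0·1 ≡ 0  ⇒  (a,b)_2 = +1.
v=3: a=3^4·(≡1), b=3^0·(≡1) mod 3; (1|3)=+1, (1|3)=+1; (−1)^{4·0·1}·(+1)^0·(+1)^4 = +1.
v=11: a=11^3·(≡2), b=11^0·(≡7) mod 11; (2|11)=-1, (7|11)=-1; (−1)^{3·0·5}·(-1)^0·(-1)^3 = -1.
(-154040315, -323 / ℚ) ramifies at {5, 11, 13, 19, 23, ∞}: a division algebra.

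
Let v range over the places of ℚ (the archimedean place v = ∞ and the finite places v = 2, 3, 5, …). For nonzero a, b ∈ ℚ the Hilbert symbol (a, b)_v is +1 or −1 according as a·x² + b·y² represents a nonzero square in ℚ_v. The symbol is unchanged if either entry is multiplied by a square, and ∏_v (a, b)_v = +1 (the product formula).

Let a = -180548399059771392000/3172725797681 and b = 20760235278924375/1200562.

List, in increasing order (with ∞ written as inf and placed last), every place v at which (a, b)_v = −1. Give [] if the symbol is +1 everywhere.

Mod squares: a ≡ -410205, b ≡ 711022. Check v ∈ {∞, 2, 3, 5, 11, 13, 19, 23, 29, 41}.
v=23: a=23^3·(≡16), b=23^5·(≡18) mod 23; (16|23)=+1, (18|23)=+1; (−1)^{3·5·11}·(+1)^5·(+1)^3 = -1.
v=5: a=5^3·(≡4), b=5^4·(≡2) mod 5; (4|5)=+1, (2|5)=-1; (−1)^{3·4·2}·(+1)^4·(-1)^3 = -1.
v=2: v_2(a)=16, v_2(b)=-1; units ≡ 3, 7 (mod 8); ε·ε+αω+βω = 1·1+16·0+-1·1 ≡ 0  ⇒  (a,b)_2 = +1.
v=19: a=19^-2·(≡9), b=19^0·(≡7) mod 19; (9|19)=+1, (7|19)=+1; (−1)^{-2·0·9}·(+1)^0·(+1)^-2 = +1.
v=3: a=3^7·(≡2), b=3^4·(≡1) mod 3; (2|3)=-1, (1|3)=+1; (−1)^{7·4·1}·(-1)^4·(+1)^7 = +1.
v=11: a=11^-8·(≡2), b=11^-4·(≡5) mod 11; (2|11)=-1, (5|11)=+1; (−1)^{-8·-4·5}·(-1)^-4·(+1)^-8 = +1.
v=∞: -410205 < 0 and 711022 > 0  ⇒  (a,b)_∞ = +1.
v=13: a=13^4·(≡9), b=13^3·(≡3) mod 13; (9|13)=+1, (3|13)=+1; (−1)^{4·3·6}·(+1)^3·(+1)^4 = +1.
v=41: a=41^-1·(≡25), b=41^-1·(≡9) mod 41; (25|41)=+1, (9|41)=+1; (−1)^{-1·-1·20}·(+1)^-1·(+1)^-1 = +1.
v=29: a=29^1·(≡9), b=29^1·(≡28) mod 29; (9|29)=+1, (28|29)=+1; (−1)^{1·1·14}·(+1)^1·(+1)^1 = +1.
Ram(-410205, 711022) = {5, 23}; no ℚ_5-point on the conic.

[5, 23]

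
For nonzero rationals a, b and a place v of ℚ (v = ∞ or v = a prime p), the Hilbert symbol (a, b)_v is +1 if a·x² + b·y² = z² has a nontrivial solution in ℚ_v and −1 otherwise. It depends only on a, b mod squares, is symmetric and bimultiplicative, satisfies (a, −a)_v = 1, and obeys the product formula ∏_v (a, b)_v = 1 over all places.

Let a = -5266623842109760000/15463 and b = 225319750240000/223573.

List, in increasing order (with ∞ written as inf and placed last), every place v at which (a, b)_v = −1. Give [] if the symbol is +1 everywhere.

[2, 7, 13, 19, 23, 31]

(a, b) ≡ (-9982, 1153243) mod (ℚ^×)²; places V = {2, 5, 7, 13, 19, 23, 29, 31, 41, 47, ∞}.
(a,b)_7: α=-1, u≡1; β=-1, v≡2 (mod 7); (1|7)=+1, (2|7)=+1; sign (−1)^1·+1^-1·+1^-1 = -1.
(a,b)_2: α=9, β=8; u≡1, v≡3 (mod 8); ε(u)ε(v)=0·1, αω(v)=9·1, βω(u)=8·0; sum ≡ 1  ⇒  -1.
(a,b)_19: α=0, u≡10; β=-1, v≡6 (mod 19); (10|19)=-1, (6|19)=+1; sign (−1)^0·-1^-1·+1^0 = -1.
(a,b)_29: α=2, u≡16; β=1, v≡11 (mod 29); (16|29)=+1, (11|29)=-1; sign (−1)^0·+1^1·-1^2 = +1.
(a,b)_47: α=-2, u≡40; β=0, v≡24 (mod 47); (40|47)=-1, (24|47)=+1; sign (−1)^0·-1^0·+1^-2 = +1.
(a,b)_41: α=0, u≡7; β=-2, v≡1 (mod 41); (7|41)=-1, (1|41)=+1; sign (−1)^0·-1^-2·+1^0 = +1.
(a,b)_5: α=4, u≡3; β=4, v≡3 (mod 5); (3|5)=-1, (3|5)=-1; sign (−1)^0·-1^4·-1^4 = +1.
(a,b)_31: α=3, u≡1; β=2, v≡13 (mod 31); (1|31)=+1, (13|31)=-1; sign (−1)^0·+1^2·-1^3 = -1.
(a,b)_23: α=1, u≡13; β=1, v≡18 (mod 23); (13|23)=+1, (18|23)=+1; sign (−1)^1·+1^1·+1^1 = -1.
(a,b)_∞: sgn(-9982)=−, sgn(1153243)=+, so +1.
(a,b)_13: α=4, u≡11; β=3, v≡10 (mod 13); (11|13)=-1, (10|13)=+1; sign (−1)^0·-1^3·+1^4 = -1.
|Ram(-9982, 1153243)| = 6, even; anisotropic at {2, 7, 13, 19, 23, 31}.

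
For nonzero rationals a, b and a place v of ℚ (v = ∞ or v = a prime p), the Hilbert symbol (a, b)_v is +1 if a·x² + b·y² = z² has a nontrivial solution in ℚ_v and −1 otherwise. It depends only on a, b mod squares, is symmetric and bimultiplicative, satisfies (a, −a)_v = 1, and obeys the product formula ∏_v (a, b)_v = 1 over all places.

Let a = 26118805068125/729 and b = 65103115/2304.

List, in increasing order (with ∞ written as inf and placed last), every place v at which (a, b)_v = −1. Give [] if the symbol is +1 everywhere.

[11, 17]

Mod squares: a ≡ 29, b ≡ 27115. Check v ∈ {∞, 2, 3, 5, 7, 11, 17, 29}.
v=5: a=5^4·(≡1), b=5^1·(≡2) mod 5; (1|5)=+1, (2|5)=-1; (−1)^{4·1·2}·(+1)^1·(-1)^4 = +1.
v=2: v_2(a)=0, v_2(b)=-8; units ≡ 5, 3 (mod 8); ε·ε+αω+βω = 0·1+0·1+-8·1 ≡ 0  ⇒  (a,b)_2 = +1.
v=7: a=7^2·(≡1), b=7^4·(≡4) mod 7; (1|7)=+1, (4|7)=+1; (−1)^{2·4·3}·(+1)^4·(+1)^2 = +1.
v=11: a=11^2·(≡2), b=11^1·(≡5) mod 11; (2|11)=-1, (5|11)=+1; (−1)^{2·1·5}·(-1)^1·(+1)^2 = -1.
v=29: a=29^3·(≡6), b=29^1·(≡28) mod 29; (6|29)=+1, (28|29)=+1; (−1)^{3·1·14}·(+1)^1·(+1)^3 = +1.
v=∞: 29 > 0 and 27115 > 0  ⇒  (a,b)_∞ = +1.
v=3: a=3^-6·(≡2), b=3^-2·(≡1) mod 3; (2|3)=-1, (1|3)=+1; (−1)^{-6·-2·1}·(-1)^-2·(+1)^-6 = +1.
v=17: a=17^2·(≡14), b=17^1·(≡10) mod 17; (14|17)=-1, (10|17)=-1; (−1)^{2·1·8}·(-1)^1·(-1)^2 = -1.
|Ram(29, 27115)| = 2, even; anisotropic at {11, 17}.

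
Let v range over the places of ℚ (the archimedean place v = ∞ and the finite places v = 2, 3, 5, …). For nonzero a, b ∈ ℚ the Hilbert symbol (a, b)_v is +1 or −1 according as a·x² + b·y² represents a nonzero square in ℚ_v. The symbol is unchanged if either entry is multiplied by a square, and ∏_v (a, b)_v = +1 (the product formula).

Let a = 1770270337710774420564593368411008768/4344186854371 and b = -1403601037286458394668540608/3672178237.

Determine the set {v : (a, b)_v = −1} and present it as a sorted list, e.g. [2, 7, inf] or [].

[3, 13, 29, 37]

(a, b) ≡ (1654653, -153439) mod (ℚ^×)²; places V = {2, 3, 7, 11, 13, 19, 23, 29, 37, 53, ∞}.
(a,b)_19: α=3, u≡8; β=2, v≡4 (mod 19); (8|19)=-1, (4|19)=+1; sign (−1)^0·-1^2·+1^3 = +1.
(a,b)_29: α=1, u≡8; β=1, v≡25 (mod 29); (8|29)=-1, (25|29)=+1; sign (−1)^0·-1^1·+1^1 = -1.
(a,b)_13: α=-3, u≡7; β=-1, v≡3 (mod 13); (7|13)=-1, (3|13)=+1; sign (−1)^0·-1^-1·+1^-3 = -1.
(a,b)_37: α=4, u≡5; β=3, v≡11 (mod 37); (5|37)=-1, (11|37)=+1; sign (−1)^0·-1^3·+1^4 = -1.
(a,b)_11: α=3, u≡9; β=1, v≡8 (mod 11); (9|11)=+1, (8|11)=-1; sign (−1)^1·+1^1·-1^3 = +1.
(a,b)_23: α=6, u≡14; β=4, v≡10 (mod 23); (14|23)=-1, (10|23)=-1; sign (−1)^0·-1^4·-1^6 = +1.
(a,b)_53: α=0, u≡52; β=2, v≡17 (mod 53); (52|53)=+1, (17|53)=+1; sign (−1)^0·+1^2·+1^0 = +1.
(a,b)_2: α=8, β=6; u≡5, v≡1 (mod 8); ε(u)ε(v)=0·0, αω(v)=8·0, βω(u)=6·1; sum ≡ 0  ⇒  +1.
(a,b)_∞: sgn(1654653)=+, sgn(-153439)=−, so +1.
(a,b)_3: α=23, u≡1; β=14, v≡2 (mod 3); (1|3)=+1, (2|3)=-1; sign (−1)^0·+1^14·-1^23 = -1.
(a,b)_7: α=-11, u≡5; β=-10, v≡2 (mod 7); (5|7)=-1, (2|7)=+1; sign (−1)^0·-1^-10·+1^-11 = +1.
Ram(1654653, -153439) = {3, 13, 29, 37}; no ℚ_3-point on the conic.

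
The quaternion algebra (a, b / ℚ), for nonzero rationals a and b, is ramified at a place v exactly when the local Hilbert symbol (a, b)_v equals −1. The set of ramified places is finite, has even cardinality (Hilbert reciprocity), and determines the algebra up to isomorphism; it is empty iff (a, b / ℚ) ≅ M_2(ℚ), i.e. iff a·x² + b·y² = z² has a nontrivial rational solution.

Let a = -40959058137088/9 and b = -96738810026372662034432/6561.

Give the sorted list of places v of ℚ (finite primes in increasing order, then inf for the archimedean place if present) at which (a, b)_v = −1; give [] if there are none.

[2, 23, 29, inf]

(a, b) ≡ (-133, -17342) mod (ℚ^×)²; places V = {2, 3, 7, 13, 19, 23, 29, ∞}.
(a,b)_7: α=1, u≡4; β=2, v≡1 (mod 7); (4|7)=+1, (1|7)=+1; sign (−1)^0·+1^2·+1^1 = +1.
(a,b)_∞: sgn(-133)=−, sgn(-17342)=−, so -1.
(a,b)_13: α=2, u≡12; β=3, v≡7 (mod 13); (12|13)=+1, (7|13)=-1; sign (−1)^0·+1^3·-1^2 = +1.
(a,b)_23: α=2, u≡21; β=3, v≡20 (mod 23); (21|23)=-1, (20|23)=-1; sign (−1)^0·-1^3·-1^2 = -1.
(a,b)_3: α=-2, u≡2; β=-8, v≡1 (mod 3); (2|3)=-1, (1|3)=+1; sign (−1)^0·-1^-8·+1^-2 = +1.
(a,b)_29: α=2, u≡2; β=3, v≡14 (mod 29); (2|29)=-1, (14|29)=-1; sign (−1)^0·-1^3·-1^2 = -1.
(a,b)_19: α=1, u≡3; β=2, v≡11 (mod 19); (3|19)=-1, (11|19)=+1; sign (−1)^0·-1^2·+1^1 = +1.
(a,b)_2: α=12, β=23; u≡3, v≡1 (mod 8); ε(u)ε(v)=1·0, αω(v)=12·0, βω(u)=23·1; sum ≡ 1  ⇒  -1.
|Ram(-133, -17342)| = 4, even; anisotropic at {2, 23, 29, ∞}.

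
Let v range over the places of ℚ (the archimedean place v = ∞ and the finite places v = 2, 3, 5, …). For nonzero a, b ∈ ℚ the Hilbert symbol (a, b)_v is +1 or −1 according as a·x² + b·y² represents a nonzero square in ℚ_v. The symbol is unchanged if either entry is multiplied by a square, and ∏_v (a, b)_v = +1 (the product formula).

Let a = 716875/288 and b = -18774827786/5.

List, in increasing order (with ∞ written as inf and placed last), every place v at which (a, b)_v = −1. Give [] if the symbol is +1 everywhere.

Mod squares: a ≡ 2294, b ≡ -6411730. Check v ∈ {∞, 2, 3, 5, 11, 13, 31, 37, 43}.
v=11: a=11^0·(≡8), b=11^4·(≡9) mod 11; (8|11)=-1, (9|11)=+1; (−1)^{0·4·5}·(-1)^4·(+1)^0 = +1.
v=2: v_2(a)=-5, v_2(b)=1; units ≡ 3, 7 (mod 8); ε·ε+αω+βω = 1·1+-5·0+1·1 ≡ 0  ⇒  (a,b)_2 = +1.
v=∞: 2294 > 0 and -6411730 < 0  ⇒  (a,b)_∞ = +1.
v=5: a=5^4·(≡4), b=5^-1·(≡4) mod 5; (4|5)=+1, (4|5)=+1; (−1)^{4·-1·2}·(+1)^-1·(+1)^4 = +1.
v=3: a=3^-2·(≡2), b=3^0·(≡2) mod 3; (2|3)=-1, (2|3)=-1; (−1)^{-2·0·1}·(-1)^0·(-1)^-2 = +1.
v=37: a=37^1·(≡34), b=37^1·(≡35) mod 37; (34|37)=+1, (35|37)=-1; (−1)^{1·1·18}·(+1)^1·(-1)^1 = -1.
v=13: a=13^0·(≡8), b=13^1·(≡9) mod 13; (8|13)=-1, (9|13)=+1; (−1)^{0·1·6}·(-1)^1·(+1)^0 = -1.
v=43: a=43^0·(≡38), b=43^1·(≡41) mod 43; (38|43)=+1, (41|43)=+1; (−1)^{0·1·21}·(+1)^1·(+1)^0 = +1.
v=31: a=31^1·(≡24), b=31^1·(≡28) mod 31; (24|31)=-1, (28|31)=+1; (−1)^{1·1·15}·(-1)^1·(+1)^1 = +1.
|Ram(2294, -6411730)| = 2, even; anisotropic at {13, 37}.

[13, 37]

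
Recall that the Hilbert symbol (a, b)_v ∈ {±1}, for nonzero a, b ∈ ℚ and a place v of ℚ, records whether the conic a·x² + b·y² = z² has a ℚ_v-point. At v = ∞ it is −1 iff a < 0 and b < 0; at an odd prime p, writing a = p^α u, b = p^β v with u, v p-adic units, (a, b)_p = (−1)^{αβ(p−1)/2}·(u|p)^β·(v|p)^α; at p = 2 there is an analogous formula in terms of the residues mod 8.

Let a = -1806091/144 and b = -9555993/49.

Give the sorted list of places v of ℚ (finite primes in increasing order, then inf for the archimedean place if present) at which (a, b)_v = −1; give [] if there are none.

(a, b) ≡ (-36859, -1061777) mod (ℚ^×)²; places V = {2, 3, 7, 19, 29, 31, 41, 47, ∞}.
(a,b)_3: α=-2, u≡2; β=2, v≡1 (mod 3); (2|3)=-1, (1|3)=+1; sign (−1)^0·-1^2·+1^-2 = +1.
(a,b)_41: α=1, u≡7; β=1, v≡22 (mod 41); (7|41)=-1, (22|41)=-1; sign (−1)^0·-1^1·-1^1 = +1.
(a,b)_19: α=0, u≡1; β=1, v≡14 (mod 19); (1|19)=+1, (14|19)=-1; sign (−1)^0·+1^1·-1^0 = +1.
(a,b)_7: α=2, u≡6; β=-2, v≡1 (mod 7); (6|7)=-1, (1|7)=+1; sign (−1)^0·-1^-2·+1^2 = +1.
(a,b)_47: α=0, u≡24; β=1, v≡25 (mod 47); (24|47)=+1, (25|47)=+1; sign (−1)^0·+1^1·+1^0 = +1.
(a,b)_∞: sgn(-36859)=−, sgn(-1061777)=−, so -1.
(a,b)_29: α=1, u≡16; β=1, v≡15 (mod 29); (16|29)=+1, (15|29)=-1; sign (−1)^0·+1^1·-1^1 = -1.
(a,b)_31: α=1, u≡18; β=0, v≡2 (mod 31); (18|31)=+1, (2|31)=+1; sign (−1)^0·+1^0·+1^1 = +1.
(a,b)_2: α=-4, β=0; u≡5, v≡7 (mod 8); ε(u)ε(v)=0·1, αω(v)=-4·0, βω(u)=0·1; sum ≡ 0  ⇒  +1.
Ram(-36859, -1061777) = {29, ∞}; no ℚ_29-point on the conic.

[29, inf]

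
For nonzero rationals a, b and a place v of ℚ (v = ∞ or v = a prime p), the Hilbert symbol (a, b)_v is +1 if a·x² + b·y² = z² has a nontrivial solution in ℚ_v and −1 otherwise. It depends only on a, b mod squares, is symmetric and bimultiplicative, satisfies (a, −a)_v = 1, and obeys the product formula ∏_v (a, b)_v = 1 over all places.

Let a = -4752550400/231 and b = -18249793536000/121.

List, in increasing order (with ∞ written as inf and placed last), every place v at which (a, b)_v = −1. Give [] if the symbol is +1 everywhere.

(a, b) ≡ (-6006, -390) mod (ℚ^×)²; places V = {2, 3, 5, 7, 11, 13, ∞}.
(a,b)_3: α=-1, u≡2; β=1, v≡2 (mod 3); (2|3)=-1, (2|3)=-1; sign (−1)^1·-1^1·-1^-1 = -1.
(a,b)_2: α=9, β=17; u≡5, v≡5 (mod 8); ε(u)ε(v)=0·0, αω(v)=9·1, βω(u)=17·1; sum ≡ 0  ⇒  +1.
(a,b)_7: α=-1, u≡5; β=0, v≡1 (mod 7); (5|7)=-1, (1|7)=+1; sign (−1)^0·-1^0·+1^-1 = +1.
(a,b)_∞: sgn(-6006)=−, sgn(-390)=−, so -1.
(a,b)_11: α=-1, u≡4; β=-2, v≡7 (mod 11); (4|11)=+1, (7|11)=-1; sign (−1)^0·+1^-2·-1^-1 = -1.
(a,b)_5: α=2, u≡4; β=3, v≡2 (mod 5); (4|5)=+1, (2|5)=-1; sign (−1)^0·+1^3·-1^2 = +1.
(a,b)_13: α=5, u≡7; β=5, v≡3 (mod 13); (7|13)=-1, (3|13)=+1; sign (−1)^0·-1^5·+1^5 = -1.
|Ram(-6006, -390)| = 4, even; anisotropic at {3, 11, 13, ∞}.

[3, 11, 13, inf]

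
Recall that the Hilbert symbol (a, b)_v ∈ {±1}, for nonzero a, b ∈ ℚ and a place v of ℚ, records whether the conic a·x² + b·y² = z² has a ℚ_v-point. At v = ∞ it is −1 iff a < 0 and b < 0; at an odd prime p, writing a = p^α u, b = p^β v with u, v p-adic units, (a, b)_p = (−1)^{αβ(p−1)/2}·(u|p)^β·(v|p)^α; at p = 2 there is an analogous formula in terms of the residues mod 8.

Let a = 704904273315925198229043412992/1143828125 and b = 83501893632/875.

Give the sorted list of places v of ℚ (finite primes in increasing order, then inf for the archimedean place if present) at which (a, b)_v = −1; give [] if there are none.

Mod squares: a ≡ 8610, b ≡ 9875670. Check v ∈ {∞, 2, 3, 5, 7, 11, 13, 17, 19, 31, 37, 41}.
v=11: a=11^-4·(≡10), b=11^0·(≡6) mod 11; (10|11)=-1, (6|11)=-1; (−1)^{-4·0·5}·(-1)^0·(-1)^-4 = +1.
v=∞: 8610 > 0 and 9875670 > 0  ⇒  (a,b)_∞ = +1.
v=41: a=41^3·(≡5), b=41^1·(≡36) mod 41; (5|41)=+1, (36|41)=+1; (−1)^{3·1·20}·(+1)^1·(+1)^3 = +1.
v=5: a=5^-7·(≡2), b=5^-3·(≡1) mod 5; (2|5)=-1, (1|5)=+1; (−1)^{-7·-3·2}·(-1)^-3·(+1)^-7 = -1.
v=2: v_2(a)=21, v_2(b)=11; units ≡ 1, 3 (mod 8); ε·ε+αω+βω = 0·1+21·1+11·0 ≡ 1  ⇒  (a,b)_2 = -1.
v=19: a=19^2·(≡15), b=19^0·(≡18) mod 19; (15|19)=-1, (18|19)=-1; (−1)^{2·0·9}·(-1)^0·(-1)^2 = +1.
v=31: a=31^2·(≡29), b=31^1·(≡5) mod 31; (29|31)=-1, (5|31)=+1; (−1)^{2·1·15}·(-1)^1·(+1)^2 = -1.
v=37: a=37^2·(≡21), b=37^1·(≡14) mod 37; (21|37)=+1, (14|37)=-1; (−1)^{2·1·18}·(+1)^1·(-1)^2 = +1.
v=17: a=17^0·(≡4), b=17^2·(≡15) mod 17; (4|17)=+1, (15|17)=+1; (−1)^{0·2·8}·(+1)^2·(+1)^0 = +1.
v=3: a=3^11·(≡2), b=3^1·(≡2) mod 3; (2|3)=-1, (2|3)=-1; (−1)^{11·1·1}·(-1)^1·(-1)^11 = -1.
v=13: a=13^2·(≡3), b=13^0·(≡10) mod 13; (3|13)=+1, (10|13)=+1; (−1)^{2·0·6}·(+1)^0·(+1)^2 = +1.
v=7: a=7^3·(≡6), b=7^-1·(≡4) mod 7; (6|7)=-1, (4|7)=+1; (−1)^{3·-1·3}·(-1)^-1·(+1)^3 = +1.
Ram(8610, 9875670) = {2, 3, 5, 31}; no ℚ_2-point on the conic.

[2, 3, 5, 31]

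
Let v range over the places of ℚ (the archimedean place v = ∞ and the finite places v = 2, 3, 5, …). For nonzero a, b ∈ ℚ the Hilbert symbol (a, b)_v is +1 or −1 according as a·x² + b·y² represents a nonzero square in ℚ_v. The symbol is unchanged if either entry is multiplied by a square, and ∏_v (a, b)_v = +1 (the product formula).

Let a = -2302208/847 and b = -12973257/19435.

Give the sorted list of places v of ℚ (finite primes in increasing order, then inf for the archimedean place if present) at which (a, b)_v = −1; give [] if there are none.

(a, b) ≡ (-119, -3795) mod (ℚ^×)²; places V = {2, 3, 5, 7, 11, 13, 17, 19, 23, ∞}.
(a,b)_∞: sgn(-119)=−, sgn(-3795)=−, so -1.
(a,b)_23: α=2, u≡7; β=-1, v≡14 (mod 23); (7|23)=-1, (14|23)=-1; sign (−1)^0·-1^-1·-1^2 = -1.
(a,b)_17: α=1, u≡12; β=0, v≡1 (mod 17); (12|17)=-1, (1|17)=+1; sign (−1)^0·-1^0·+1^1 = +1.
(a,b)_7: α=-1, u≡4; β=0, v≡6 (mod 7); (4|7)=+1, (6|7)=-1; sign (−1)^0·+1^0·-1^-1 = -1.
(a,b)_19: α=0, u≡2; β=2, v≡4 (mod 19); (2|19)=-1, (4|19)=+1; sign (−1)^0·-1^2·+1^0 = +1.
(a,b)_2: α=8, β=0; u≡1, v≡5 (mod 8); ε(u)ε(v)=0·0, αω(v)=8·1, βω(u)=0·0; sum ≡ 0  ⇒  +1.
(a,b)_5: α=0, u≡1; β=-1, v≡4 (mod 5); (1|5)=+1, (4|5)=+1; sign (−1)^0·+1^-1·+1^0 = +1.
(a,b)_11: α=-2, u≡10; β=3, v≡6 (mod 11); (10|11)=-1, (6|11)=-1; sign (−1)^0·-1^3·-1^-2 = -1.
(a,b)_13: α=0, u≡7; β=-2, v≡12 (mod 13); (7|13)=-1, (12|13)=+1; sign (−1)^0·-1^-2·+1^0 = +1.
(a,b)_3: α=0, u≡1; β=3, v≡1 (mod 3); (1|3)=+1, (1|3)=+1; sign (−1)^0·+1^3·+1^0 = +1.
(-119, -3795 / ℚ) ramifies at {7, 11, 23, ∞}: a division algebra.

[7, 11, 23, inf]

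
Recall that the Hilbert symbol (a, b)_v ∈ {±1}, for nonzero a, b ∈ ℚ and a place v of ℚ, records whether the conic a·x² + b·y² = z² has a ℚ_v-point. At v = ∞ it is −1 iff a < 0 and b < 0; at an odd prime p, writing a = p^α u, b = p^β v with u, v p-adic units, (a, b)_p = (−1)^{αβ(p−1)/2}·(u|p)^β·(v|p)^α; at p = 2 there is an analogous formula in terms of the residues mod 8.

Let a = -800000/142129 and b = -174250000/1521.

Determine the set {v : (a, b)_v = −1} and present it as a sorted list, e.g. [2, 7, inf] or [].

(a, b) ≡ (-5, -697) mod (ℚ^×)²; places V = {2, 3, 5, 13, 17, 29, 41, ∞}.
(a,b)_13: α=-2, u≡8; β=-2, v≡7 (mod 13); (8|13)=-1, (7|13)=-1; sign (−1)^0·-1^-2·-1^-2 = +1.
(a,b)_29: α=-2, u≡7; β=0, v≡23 (mod 29); (7|29)=+1, (23|29)=+1; sign (−1)^0·+1^0·+1^-2 = +1.
(a,b)_17: α=0, u≡6; β=1, v≡6 (mod 17); (6|17)=-1, (6|17)=-1; sign (−1)^0·-1^1·-1^0 = -1.
(a,b)_∞: sgn(-5)=−, sgn(-697)=−, so -1.
(a,b)_3: α=0, u≡1; β=-2, v≡2 (mod 3); (1|3)=+1, (2|3)=-1; sign (−1)^0·+1^-2·-1^0 = +1.
(a,b)_41: α=0, u≡5; β=1, v≡15 (mod 41); (5|41)=+1, (15|41)=-1; sign (−1)^0·+1^1·-1^0 = +1.
(a,b)_2: α=8, β=4; u≡3, v≡7 (mod 8); ε(u)ε(v)=1·1, αω(v)=8·0, βω(u)=4·1; sum ≡ 1  ⇒  -1.
(a,b)_5: α=5, u≡1; β=6, v≡3 (mod 5); (1|5)=+1, (3|5)=-1; sign (−1)^0·+1^6·-1^5 = -1.
(-5, -697 / ℚ) ramifies at {2, 5, 17, ∞}: a division algebra.

[2, 5, 17, inf]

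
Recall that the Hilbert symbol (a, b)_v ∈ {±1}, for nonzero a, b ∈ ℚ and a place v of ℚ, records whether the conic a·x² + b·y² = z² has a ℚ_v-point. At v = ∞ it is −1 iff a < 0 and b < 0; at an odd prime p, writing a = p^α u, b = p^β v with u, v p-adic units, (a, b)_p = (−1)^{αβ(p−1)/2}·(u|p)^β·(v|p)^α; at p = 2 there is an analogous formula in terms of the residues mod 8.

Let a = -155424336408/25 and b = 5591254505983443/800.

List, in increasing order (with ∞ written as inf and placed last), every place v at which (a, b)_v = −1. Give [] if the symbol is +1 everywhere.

[11, 19]

(a, b) ≡ (-38, 374) mod (ℚ^×)²; places V = {2, 3, 5, 11, 17, 19, ∞}.
(a,b)_17: α=2, u≡13; β=3, v≡5 (mod 17); (13|17)=+1, (5|17)=-1; sign (−1)^0·+1^3·-1^2 = +1.
(a,b)_11: α=2, u≡6; β=3, v≡1 (mod 11); (6|11)=-1, (1|11)=+1; sign (−1)^0·-1^3·+1^2 = -1.
(a,b)_∞: sgn(-38)=−, sgn(374)=+, so +1.
(a,b)_19: α=3, u≡16; β=4, v≡14 (mod 19); (16|19)=+1, (14|19)=-1; sign (−1)^0·+1^4·-1^3 = -1.
(a,b)_3: α=4, u≡1; β=8, v≡2 (mod 3); (1|3)=+1, (2|3)=-1; sign (−1)^0·+1^8·-1^4 = +1.
(a,b)_5: α=-2, u≡2; β=-2, v≡4 (mod 5); (2|5)=-1, (4|5)=+1; sign (−1)^0·-1^-2·+1^-2 = +1.
(a,b)_2: α=3, β=-5; u≡5, v≡3 (mod 8); ε(u)ε(v)=0·1, αω(v)=3·1, βω(u)=-5·1; sum ≡ 0  ⇒  +1.
(-38, 374 / ℚ) ramifies at {11, 19}: a division algebra.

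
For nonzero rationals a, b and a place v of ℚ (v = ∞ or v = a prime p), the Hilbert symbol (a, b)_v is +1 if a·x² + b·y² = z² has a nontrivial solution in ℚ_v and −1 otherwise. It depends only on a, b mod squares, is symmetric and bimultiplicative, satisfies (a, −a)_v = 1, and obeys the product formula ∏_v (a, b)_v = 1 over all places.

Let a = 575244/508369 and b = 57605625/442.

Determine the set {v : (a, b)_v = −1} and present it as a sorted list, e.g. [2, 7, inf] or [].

Mod squares: a ≡ 19, b ≡ 92378. Check v ∈ {∞, 2, 3, 5, 7, 11, 13, 17, 19, 23, 29, 31}.
v=3: a=3^2·(≡1), b=3^2·(≡2) mod 3; (1|3)=+1, (2|3)=-1; (−1)^{2·2·1}·(+1)^2·(-1)^2 = +1.
v=∞: 19 > 0 and 92378 > 0  ⇒  (a,b)_∞ = +1.
v=19: a=19^1·(≡17), b=19^1·(≡9) mod 19; (17|19)=+1, (9|19)=+1; (−1)^{1·1·9}·(+1)^1·(+1)^1 = -1.
v=23: a=23^-2·(≡11), b=23^0·(≡11) mod 23; (11|23)=-1, (11|23)=-1; (−1)^{-2·0·11}·(-1)^0·(-1)^-2 = +1.
v=7: a=7^0·(≡5), b=7^2·(≡3) mod 7; (5|7)=-1, (3|7)=-1; (−1)^{0·2·3}·(-1)^2·(-1)^0 = +1.
v=17: a=17^0·(≡15), b=17^-1·(≡6) mod 17; (15|17)=+1, (6|17)=-1; (−1)^{0·-1·8}·(+1)^-1·(-1)^0 = +1.
v=13: a=13^0·(≡5), b=13^-1·(≡8) mod 13; (5|13)=-1, (8|13)=-1; (−1)^{0·-1·6}·(-1)^-1·(-1)^0 = -1.
v=29: a=29^2·(≡12), b=29^0·(≡16) mod 29; (12|29)=-1, (16|29)=+1; (−1)^{2·0·14}·(-1)^0·(+1)^2 = +1.
v=11: a=11^0·(≡8), b=11^1·(≡3) mod 11; (8|11)=-1, (3|11)=+1; (−1)^{0·1·5}·(-1)^1·(+1)^0 = -1.
v=31: a=31^-2·(≡4), b=31^0·(≡27) mod 31; (4|31)=+1, (27|31)=-1; (−1)^{-2·0·15}·(+1)^0·(-1)^-2 = +1.
v=5: a=5^0·(≡1), b=5^4·(≡2) mod 5; (1|5)=+1, (2|5)=-1; (−1)^{0·4·2}·(+1)^4·(-1)^0 = +1.
v=2: v_2(a)=2, v_2(b)=-1; units ≡ 3, 5 (mod 8); ε·ε+αω+βω = 1·0+2·1+-1·1 ≡ 1  ⇒  (a,b)_2 = -1.
(19, 92378 / ℚ) ramifies at {2, 11, 13, 19}: a division algebra.

[2, 11, 13, 19]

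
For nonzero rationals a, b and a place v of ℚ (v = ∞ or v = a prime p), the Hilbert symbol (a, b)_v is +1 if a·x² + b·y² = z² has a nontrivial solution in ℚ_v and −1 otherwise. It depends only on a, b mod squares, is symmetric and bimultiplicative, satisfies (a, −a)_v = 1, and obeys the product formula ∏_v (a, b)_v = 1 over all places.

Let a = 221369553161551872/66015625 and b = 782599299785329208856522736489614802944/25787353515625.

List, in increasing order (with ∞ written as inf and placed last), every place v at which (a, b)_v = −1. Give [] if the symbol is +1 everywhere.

[2, 11, 19, 41, 43, 47]

(a, b) ≡ (5638402, 422389) mod (ℚ^×)²; places V = {2, 3, 5, 7, 11, 13, 19, 41, 43, 47, ∞}.
(a,b)_2: α=19, β=34; u≡1, v≡5 (mod 8); ε(u)ε(v)=0·0, αω(v)=19·1, βω(u)=34·0; sum ≡ 1  ⇒  -1.
(a,b)_41: α=1, u≡40; β=2, v≡3 (mod 41); (40|41)=+1, (3|41)=-1; sign (−1)^0·+1^2·-1^1 = -1.
(a,b)_∞: sgn(5638402)=+, sgn(422389)=+, so +1.
(a,b)_13: α=-2, u≡12; β=-2, v≡11 (mod 13); (12|13)=+1, (11|13)=-1; sign (−1)^0·+1^-2·-1^-2 = +1.
(a,b)_7: α=1, u≡3; β=4, v≡4 (mod 7); (3|7)=-1, (4|7)=+1; sign (−1)^0·-1^4·+1^1 = +1.
(a,b)_19: α=1, u≡16; β=3, v≡17 (mod 19); (16|19)=+1, (17|19)=+1; sign (−1)^1·+1^3·+1^1 = -1.
(a,b)_3: α=4, u≡1; β=4, v≡1 (mod 3); (1|3)=+1, (1|3)=+1; sign (−1)^0·+1^4·+1^4 = +1.
(a,b)_43: α=2, u≡19; β=5, v≡20 (mod 43); (19|43)=-1, (20|43)=-1; sign (−1)^0·-1^5·-1^2 = -1.
(a,b)_47: α=1, u≡13; β=3, v≡15 (mod 47); (13|47)=-1, (15|47)=-1; sign (−1)^1·-1^3·-1^1 = -1.
(a,b)_5: α=-8, u≡3; β=-16, v≡1 (mod 5); (3|5)=-1, (1|5)=+1; sign (−1)^0·-1^-16·+1^-8 = +1.
(a,b)_11: α=1, u≡3; β=3, v≡4 (mod 11); (3|11)=+1, (4|11)=+1; sign (−1)^1·+1^3·+1^1 = -1.
(5638402, 422389 / ℚ) ramifies at {2, 11, 19, 41, 43, 47}: a division algebra.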